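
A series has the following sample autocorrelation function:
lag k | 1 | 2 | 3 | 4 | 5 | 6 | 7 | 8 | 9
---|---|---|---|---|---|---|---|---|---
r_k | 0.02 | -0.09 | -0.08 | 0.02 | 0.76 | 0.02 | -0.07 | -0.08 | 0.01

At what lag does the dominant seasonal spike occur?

The largest autocorrelation is r_5 = 0.76; the remaining lags stay at or below 0.02.
The dominant spike at lag 5 indicates a seasonal period of 5.

5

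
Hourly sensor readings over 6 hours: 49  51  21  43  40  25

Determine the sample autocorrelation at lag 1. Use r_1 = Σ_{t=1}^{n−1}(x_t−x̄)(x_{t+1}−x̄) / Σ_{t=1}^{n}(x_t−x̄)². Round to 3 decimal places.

-0.231

Mean x̄ = (49 + 51 + 21 + 43 + 40 + 25)/6 = 38.1667
Deviations from mean: 10.8333, 12.8333, -17.1667, 4.8333, 1.8333, -13.1667
Σ(x_t−x̄)(x_{t+1}−x̄) = (139.0278) + (-220.3056) + (-82.9722) + (8.8611) + (-24.1389) = -179.5278
Denominator Σ(x_t−x̄)² = 776.8333
r_1 = -179.5278 / 776.8333 = -0.231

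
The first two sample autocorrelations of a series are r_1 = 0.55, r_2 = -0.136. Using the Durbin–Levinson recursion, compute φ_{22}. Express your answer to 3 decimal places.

-0.629

φ_{22} = (r_2 − r_1²) / (1 − r_1²)
r_1² = (0.55)² = 0.3025
Numerator = -0.136 − 0.3025 = -0.4385; denominator = 1 − 0.3025 = 0.6975
φ_{22} = -0.4385 / 0.6975 = -0.629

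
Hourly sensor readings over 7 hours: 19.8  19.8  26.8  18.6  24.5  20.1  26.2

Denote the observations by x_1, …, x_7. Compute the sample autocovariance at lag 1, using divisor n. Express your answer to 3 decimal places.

-6.184

Mean x̄ = (19.8 + 19.8 + 26.8 + 18.6 + 24.5 + 20.1 + 26.2)/7 = 22.2571
Deviations: -2.4571, -2.4571, 4.5429, -3.6571, 2.2429, -2.1571, 3.9429
Σ_{t=1}^{6}(x_t−x̄)(x_{t+1}−x̄) = -43.2847
γ_1 = -43.2847 / 7 = -6.184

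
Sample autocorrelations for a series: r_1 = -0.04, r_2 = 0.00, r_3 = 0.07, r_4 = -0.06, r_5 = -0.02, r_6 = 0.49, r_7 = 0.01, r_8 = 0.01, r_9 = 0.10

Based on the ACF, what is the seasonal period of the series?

The largest autocorrelation is r_6 = 0.49; the remaining lags stay at or below 0.10.
The dominant spike at lag 6 indicates a seasonal period of 6.

6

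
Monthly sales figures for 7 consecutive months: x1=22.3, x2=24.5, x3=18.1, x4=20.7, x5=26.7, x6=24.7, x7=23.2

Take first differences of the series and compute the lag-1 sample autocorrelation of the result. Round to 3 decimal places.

First differences Δx: 2.2, -6.4, 2.6, 6.0, -2.0, -1.5
Mean of differences = 0.1500
Numerator Σ(Δx_t−Δx̄)(Δx_{t+1}−Δx̄) = -24.1725
Denominator Σ(Δx_t−Δx̄)² = 94.6750
r_1(Δx) = -24.1725 / 94.6750 = -0.255

-0.255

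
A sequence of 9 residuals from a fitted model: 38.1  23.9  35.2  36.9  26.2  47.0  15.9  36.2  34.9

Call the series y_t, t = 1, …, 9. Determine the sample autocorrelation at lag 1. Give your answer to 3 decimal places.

Mean ȳ = (38.1 + 23.9 + 35.2 + 36.9 + 26.2 + 47.0 + 15.9 + 36.2 + 34.9)/9 = 32.7000
Numerator Σ_{t=1}^{8}(y_t−ȳ)(y_{t+1}−ȳ) = -470.6100
Denominator Σ(y_t−ȳ)² = 676.5600
r_1 = -470.6100 / 676.5600 = -0.696

-0.696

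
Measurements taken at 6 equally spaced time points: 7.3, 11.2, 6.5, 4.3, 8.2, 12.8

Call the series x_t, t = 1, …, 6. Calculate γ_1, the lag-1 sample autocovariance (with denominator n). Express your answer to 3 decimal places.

-0.121

Mean x̄ = (7.3 + 11.2 + 6.5 + 4.3 + 8.2 + 12.8)/6 = 8.3833
Deviations: -1.0833, 2.8167, -1.8833, -4.0833, -0.1833, 4.4167
Σ_{t=1}^{5}(x_t−x̄)(x_{t+1}−x̄) = -0.7269
γ_1 = -0.7269 / 6 = -0.121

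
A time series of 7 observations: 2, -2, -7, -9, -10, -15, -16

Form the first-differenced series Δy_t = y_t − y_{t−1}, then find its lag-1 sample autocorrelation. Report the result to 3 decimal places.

First differences Δy: -4, -5, -2, -1, -5, -1
Mean of differences = -3.0000
Numerator Σ(Δy_t−Δȳ)(Δy_{t+1}−Δȳ) = -6.0000
Denominator Σ(Δy_t−Δȳ)² = 18.0000
r_1(Δy) = -6.0000 / 18.0000 = -0.333

-0.333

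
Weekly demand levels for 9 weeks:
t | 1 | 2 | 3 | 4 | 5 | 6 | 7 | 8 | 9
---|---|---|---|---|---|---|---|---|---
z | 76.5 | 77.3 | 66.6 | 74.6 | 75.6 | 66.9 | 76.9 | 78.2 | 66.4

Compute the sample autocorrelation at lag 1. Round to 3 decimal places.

-0.361

Mean z̄ = (76.5 + 77.3 + 66.6 + 74.6 + 75.6 + 66.9 + 76.9 + 78.2 + 66.4)/9 = 73.2222
Numerator Σ_{t=1}^{8}(z_t−z̄)(z_{t+1}−z̄) = -73.4227
Denominator Σ(z_t−z̄)² = 203.5956
r_1 = -73.4227 / 203.5956 = -0.361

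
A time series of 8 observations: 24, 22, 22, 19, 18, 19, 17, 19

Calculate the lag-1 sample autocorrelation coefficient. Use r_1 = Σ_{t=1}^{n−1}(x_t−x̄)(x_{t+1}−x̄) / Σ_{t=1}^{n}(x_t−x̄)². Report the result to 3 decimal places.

Mean x̄ = (24 + 22 + 22 + 19 + 18 + 19 + 17 + 19)/8 = 20.0000
Numerator Σ_{t=1}^{7}(x_t−x̄)(x_{t+1}−x̄) = 20.0000
Denominator Σ(x_t−x̄)² = 40.0000
r_1 = 20.0000 / 40.0000 = 0.500

0.500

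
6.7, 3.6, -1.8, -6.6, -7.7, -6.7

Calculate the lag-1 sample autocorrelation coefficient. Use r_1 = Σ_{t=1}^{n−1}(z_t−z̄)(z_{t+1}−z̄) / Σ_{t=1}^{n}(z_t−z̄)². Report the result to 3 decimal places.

Mean z̄ = (6.7 + 3.6 − 1.8 − 6.6 − 7.7 − 6.7)/6 = -2.0833
Deviations from mean: 8.7833, 5.6833, 0.2833, -4.5167, -5.6167, -4.6167
Numerator Σ_{t=1}^{5}(z_t−z̄)(z_{t+1}−z̄) = 101.5481
Denominator Σ(z_t−z̄)² = 182.7883
r_1 = 101.5481 / 182.7883 = 0.556

0.556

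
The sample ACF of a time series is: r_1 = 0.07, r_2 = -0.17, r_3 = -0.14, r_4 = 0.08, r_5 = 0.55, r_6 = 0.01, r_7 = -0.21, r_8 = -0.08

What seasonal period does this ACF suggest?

The largest autocorrelation is r_5 = 0.55; the remaining lags stay at or below 0.08.
The dominant spike at lag 5 indicates a seasonal period of 5.

5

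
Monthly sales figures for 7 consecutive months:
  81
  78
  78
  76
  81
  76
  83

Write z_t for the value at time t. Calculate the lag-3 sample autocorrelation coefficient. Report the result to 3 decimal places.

Mean z̄ = (81 + 78 + 78 + 76 + 81 + 76 + 83)/7 = 79.0000
Numerator Σ_{t=1}^{4}(z_t−z̄)(z_{t+3}−z̄) = -17.0000
Denominator Σ(z_t−z̄)² = 44.0000
r_3 = -17.0000 / 44.0000 = -0.386

-0.386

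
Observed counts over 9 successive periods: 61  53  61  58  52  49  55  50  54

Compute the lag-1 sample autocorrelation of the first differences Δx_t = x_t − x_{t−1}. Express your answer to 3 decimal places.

-0.488

First differences Δx: -8, 8, -3, -6, -3, 6, -5, 4
Mean of differences = -0.8750
Numerator Σ(Δx_t−Δx̄)(Δx_{t+1}−Δx̄) = -123.3906
Denominator Σ(Δx_t−Δx̄)² = 252.8750
r_1(Δx) = -123.3906 / 252.8750 = -0.488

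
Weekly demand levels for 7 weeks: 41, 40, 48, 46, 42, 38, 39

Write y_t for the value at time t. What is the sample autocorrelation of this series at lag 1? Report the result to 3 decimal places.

Mean ȳ = (41 + 40 + 48 + 46 + 42 + 38 + 39)/7 = 42.0000
Deviations from mean: -1.0000, -2.0000, 6.0000, 4.0000, 0.0000, -4.0000, -3.0000
Σ(y_t−ȳ)(y_{t+1}−ȳ) = (2.0000) + (-12.0000) + (24.0000) + (0.0000) + (0.0000) + (12.0000) = 26.0000
Denominator Σ(y_t−ȳ)² = 82.0000
r_1 = 26.0000 / 82.0000 = 0.317

0.317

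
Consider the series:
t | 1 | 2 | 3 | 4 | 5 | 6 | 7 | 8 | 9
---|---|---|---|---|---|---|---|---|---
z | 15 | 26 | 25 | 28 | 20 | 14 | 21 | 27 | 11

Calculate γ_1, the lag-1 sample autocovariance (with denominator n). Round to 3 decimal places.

Mean z̄ = (15 + 26 + 25 + 28 + 20 + 14 + 21 + 27 + 11)/9 = 20.7778
Σ_{t=1}^{8}(z_t−z̄)(z_{t+1}−z̄) = -38.9383
γ_1 = -38.9383 / 9 = -4.326

-4.326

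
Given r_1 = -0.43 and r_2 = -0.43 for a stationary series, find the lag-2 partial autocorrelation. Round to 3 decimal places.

-0.754

φ_{22} = (r_2 − r_1²) / (1 − r_1²)
r_1² = (-0.43)² = 0.1849
Numerator = -0.43 − 0.1849 = -0.6149; denominator = 1 − 0.1849 = 0.8151
φ_{22} = -0.6149 / 0.8151 = -0.754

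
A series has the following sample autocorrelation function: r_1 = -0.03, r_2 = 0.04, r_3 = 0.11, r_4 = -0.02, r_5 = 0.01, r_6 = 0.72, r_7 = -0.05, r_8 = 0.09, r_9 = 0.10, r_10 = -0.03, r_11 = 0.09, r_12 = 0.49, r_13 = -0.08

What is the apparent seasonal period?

6

The largest autocorrelation is r_6 = 0.72, with a weaker echo at lag 12 (0.49); the remaining lags stay at or below 0.11.
The dominant spike at lag 6 indicates a seasonal period of 6.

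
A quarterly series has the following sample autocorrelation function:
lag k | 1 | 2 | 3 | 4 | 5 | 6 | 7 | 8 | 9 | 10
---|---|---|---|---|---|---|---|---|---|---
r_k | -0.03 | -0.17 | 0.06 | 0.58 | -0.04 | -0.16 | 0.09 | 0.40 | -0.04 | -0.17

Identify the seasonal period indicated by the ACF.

4

The largest autocorrelation is r_4 = 0.58, with a weaker echo at lag 8 (0.40); the remaining lags stay at or below 0.09.
The dominant spike at lag 4 indicates a seasonal period of 4.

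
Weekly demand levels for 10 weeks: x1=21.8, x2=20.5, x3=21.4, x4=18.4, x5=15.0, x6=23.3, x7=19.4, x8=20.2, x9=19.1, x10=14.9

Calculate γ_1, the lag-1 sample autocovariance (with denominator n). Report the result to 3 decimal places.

-0.881

Mean x̄ = (21.8 + 20.5 + 21.4 + 18.4 + 15.0 + 23.3 + 19.4 + 20.2 + 19.1 + 14.9)/10 = 19.4000
Σ_{t=1}^{9}(x_t−x̄)(x_{t+1}−x̄) = -8.8100
γ_1 = -8.8100 / 10 = -0.881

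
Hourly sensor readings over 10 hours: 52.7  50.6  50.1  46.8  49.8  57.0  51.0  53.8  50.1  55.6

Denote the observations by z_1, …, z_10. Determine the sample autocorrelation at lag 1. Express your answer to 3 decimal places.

-0.082

Mean z̄ = (52.7 + 50.6 + 50.1 + 46.8 + 49.8 + 57.0 + 51.0 + 53.8 + 50.1 + 55.6)/10 = 51.7500
Numerator Σ_{t=1}^{9}(z_t−z̄)(z_{t+1}−z̄) = -6.8225
Denominator Σ(z_t−z̄)² = 83.1250
r_1 = -6.8225 / 83.1250 = -0.082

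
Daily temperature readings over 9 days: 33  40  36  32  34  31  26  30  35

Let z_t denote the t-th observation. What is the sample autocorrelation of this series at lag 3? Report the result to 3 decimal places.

Mean z̄ = (33 + 40 + 36 + 32 + 34 + 31 + 26 + 30 + 35)/9 = 33.0000
Σ(z_t−z̄)(z_{t+3}−z̄) = (0.0000) + (7.0000) + (-6.0000) + (7.0000) + (-3.0000) + (-4.0000) = 1.0000
Denominator Σ(z_t−z̄)² = 126.0000
r_3 = 1.0000 / 126.0000 = 0.008

0.008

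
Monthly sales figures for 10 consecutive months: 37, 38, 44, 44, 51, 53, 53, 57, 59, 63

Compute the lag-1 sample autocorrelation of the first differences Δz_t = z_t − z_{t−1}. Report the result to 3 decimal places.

First differences Δz: 1, 6, 0, 7, 2, 0, 4, 2, 4
Mean of differences = 2.8889
Numerator Σ(Δz_t−Δz̄)(Δz_{t+1}−Δz̄) = -33.0123
Denominator Σ(Δz_t−Δz̄)² = 50.8889
r_1(Δz) = -33.0123 / 50.8889 = -0.649

-0.649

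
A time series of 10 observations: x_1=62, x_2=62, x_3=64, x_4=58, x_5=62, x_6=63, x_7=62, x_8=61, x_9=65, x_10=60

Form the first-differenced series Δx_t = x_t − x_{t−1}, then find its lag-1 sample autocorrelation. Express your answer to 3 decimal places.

First differences Δx: 0, 2, -6, 4, 1, -1, -1, 4, -5
Mean of differences = -0.2222
Numerator Σ(Δx_t−Δx̄)(Δx_{t+1}−Δx̄) = -55.3827
Denominator Σ(Δx_t−Δx̄)² = 99.5556
r_1(Δx) = -55.3827 / 99.5556 = -0.556

-0.556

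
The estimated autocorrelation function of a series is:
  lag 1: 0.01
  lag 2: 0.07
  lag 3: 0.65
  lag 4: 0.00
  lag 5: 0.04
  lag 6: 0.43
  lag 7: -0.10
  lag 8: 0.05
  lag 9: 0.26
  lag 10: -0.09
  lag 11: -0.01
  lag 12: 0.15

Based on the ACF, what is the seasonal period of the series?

3

The largest autocorrelation is r_3 = 0.65, with weaker echoes at lags 6 (0.43), 9 (0.26) and 12 (0.15); the remaining lags stay at or below 0.07.
The dominant spike at lag 3 indicates a seasonal period of 3.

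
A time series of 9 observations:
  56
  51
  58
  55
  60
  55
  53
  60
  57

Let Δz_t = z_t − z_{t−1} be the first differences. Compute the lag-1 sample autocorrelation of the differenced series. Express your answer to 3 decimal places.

-0.627

First differences Δz: -5, 7, -3, 5, -5, -2, 7, -3
Mean of differences = 0.1250
Numerator Σ(Δz_t−Δz̄)(Δz_{t+1}−Δz̄) = -122.1406
Denominator Σ(Δz_t−Δz̄)² = 194.8750
r_1(Δz) = -122.1406 / 194.8750 = -0.627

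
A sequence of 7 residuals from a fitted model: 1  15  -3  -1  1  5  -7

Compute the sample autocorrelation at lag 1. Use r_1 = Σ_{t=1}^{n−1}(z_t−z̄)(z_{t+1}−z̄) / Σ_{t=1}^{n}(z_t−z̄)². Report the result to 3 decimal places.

Mean z̄ = (1 + 15 − 3 − 1 + 1 + 5 − 7)/7 = 1.5714
Deviations from mean: -0.5714, 13.4286, -4.5714, -2.5714, -0.5714, 3.4286, -8.5714
Σ(z_t−z̄)(z_{t+1}−z̄) = (-7.6735) + (-61.3878) + (11.7551) + (1.4694) + (-1.9592) + (-29.3878) = -87.1837
Denominator Σ(z_t−z̄)² = 293.7143
r_1 = -87.1837 / 293.7143 = -0.297

-0.297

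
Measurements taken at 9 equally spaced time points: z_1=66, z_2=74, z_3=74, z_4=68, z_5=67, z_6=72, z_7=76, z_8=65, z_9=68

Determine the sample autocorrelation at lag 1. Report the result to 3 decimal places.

-0.123

Mean z̄ = (66 + 74 + 74 + 68 + 67 + 72 + 76 + 65 + 68)/9 = 70.0000
Numerator Σ_{t=1}^{8}(z_t−z̄)(z_{t+1}−z̄) = -16.0000
Denominator Σ(z_t−z̄)² = 130.0000
r_1 = -16.0000 / 130.0000 = -0.123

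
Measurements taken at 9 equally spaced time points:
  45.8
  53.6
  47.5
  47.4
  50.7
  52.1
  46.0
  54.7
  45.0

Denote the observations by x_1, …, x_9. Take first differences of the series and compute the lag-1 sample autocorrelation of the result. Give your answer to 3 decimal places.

First differences Δx: 7.8, -6.1, -0.1, 3.3, 1.4, -6.1, 8.7, -9.7
Mean of differences = -0.1000
Numerator Σ(Δx_t−Δx̄)(Δx_{t+1}−Δx̄) = -188.5800
Denominator Σ(Δx_t−Δx̄)² = 317.8200
r_1(Δx) = -188.5800 / 317.8200 = -0.593

-0.593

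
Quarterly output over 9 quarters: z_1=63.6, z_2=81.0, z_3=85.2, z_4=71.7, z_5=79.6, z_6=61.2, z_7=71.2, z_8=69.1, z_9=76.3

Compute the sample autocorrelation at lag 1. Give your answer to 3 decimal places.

Mean z̄ = (63.6 + 81.0 + 85.2 + 71.7 + 79.6 + 61.2 + 71.2 + 69.1 + 76.3)/9 = 73.2111
Numerator Σ_{t=1}^{8}(z_t−z̄)(z_{t+1}−z̄) = -66.2635
Denominator Σ(z_t−z̄)² = 514.6289
r_1 = -66.2635 / 514.6289 = -0.129

-0.129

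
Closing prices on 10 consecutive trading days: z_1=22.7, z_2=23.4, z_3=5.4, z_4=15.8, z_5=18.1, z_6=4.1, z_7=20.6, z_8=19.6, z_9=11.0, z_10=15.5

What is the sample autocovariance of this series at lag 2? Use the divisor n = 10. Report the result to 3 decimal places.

-15.536

Mean z̄ = (22.7 + 23.4 + 5.4 + 15.8 + 18.1 + 4.1 + 20.6 + 19.6 + 11.0 + 15.5)/10 = 15.6200
Σ_{t=1}^{8}(z_t−z̄)(z_{t+2}−z̄) = -155.3608
γ_2 = -155.3608 / 10 = -15.536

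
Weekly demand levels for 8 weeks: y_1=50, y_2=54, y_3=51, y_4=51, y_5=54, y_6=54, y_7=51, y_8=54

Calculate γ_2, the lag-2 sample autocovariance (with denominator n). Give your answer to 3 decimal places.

-0.379

Mean ȳ = (50 + 54 + 51 + 51 + 54 + 54 + 51 + 54)/8 = 52.3750
Deviations: -2.3750, 1.6250, -1.3750, -1.3750, 1.6250, 1.6250, -1.3750, 1.6250
Σ_{t=1}^{6}(y_t−ȳ)(y_{t+2}−ȳ) = -3.0313
γ_2 = -3.0313 / 8 = -0.379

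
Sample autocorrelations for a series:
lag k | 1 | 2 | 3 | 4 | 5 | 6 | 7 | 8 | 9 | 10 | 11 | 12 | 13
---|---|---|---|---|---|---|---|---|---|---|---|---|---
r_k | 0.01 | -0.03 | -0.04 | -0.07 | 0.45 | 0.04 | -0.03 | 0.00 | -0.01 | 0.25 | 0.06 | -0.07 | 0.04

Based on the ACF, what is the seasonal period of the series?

5

The largest autocorrelation is r_5 = 0.45, with a weaker echo at lag 10 (0.25); the remaining lags stay at or below 0.06.
The dominant spike at lag 5 indicates a seasonal period of 5.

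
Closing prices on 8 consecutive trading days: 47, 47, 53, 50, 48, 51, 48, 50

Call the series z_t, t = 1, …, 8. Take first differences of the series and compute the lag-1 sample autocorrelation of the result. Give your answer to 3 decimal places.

First differences Δz: 0, 6, -3, -2, 3, -3, 2
Mean of differences = 0.4286
Numerator Σ(Δz_t−Δz̄)(Δz_{t+1}−Δz̄) = -33.6122
Denominator Σ(Δz_t−Δz̄)² = 69.7143
r_1(Δz) = -33.6122 / 69.7143 = -0.482

-0.482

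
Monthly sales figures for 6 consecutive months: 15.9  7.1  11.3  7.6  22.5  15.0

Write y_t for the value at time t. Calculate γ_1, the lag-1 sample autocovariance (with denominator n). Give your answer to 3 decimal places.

Mean ȳ = (15.9 + 7.1 + 11.3 + 7.6 + 22.5 + 15.0)/6 = 13.2333
Deviations: 2.6667, -6.1333, -1.9333, -5.6333, 9.2667, 1.7667
Σ_{t=1}^{5}(y_t−ȳ)(y_{t+1}−ȳ) = -29.4378
γ_1 = -29.4378 / 6 = -4.906

-4.906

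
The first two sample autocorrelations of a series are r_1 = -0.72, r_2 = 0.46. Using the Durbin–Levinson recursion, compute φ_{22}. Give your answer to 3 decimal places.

-0.121

φ_{22} = (r_2 − r_1²) / (1 − r_1²)
r_1² = (-0.72)² = 0.5184
Numerator = 0.46 − 0.5184 = -0.0584; denominator = 1 − 0.5184 = 0.4816
φ_{22} = -0.0584 / 0.4816 = -0.121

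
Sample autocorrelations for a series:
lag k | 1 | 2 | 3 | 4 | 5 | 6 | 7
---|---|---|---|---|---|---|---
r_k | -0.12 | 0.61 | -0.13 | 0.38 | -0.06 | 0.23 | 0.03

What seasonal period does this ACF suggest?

The largest autocorrelation is r_2 = 0.61, with weaker echoes at lags 4 (0.38) and 6 (0.23); the remaining lags stay at or below 0.03.
The dominant spike at lag 2 indicates a seasonal period of 2.

2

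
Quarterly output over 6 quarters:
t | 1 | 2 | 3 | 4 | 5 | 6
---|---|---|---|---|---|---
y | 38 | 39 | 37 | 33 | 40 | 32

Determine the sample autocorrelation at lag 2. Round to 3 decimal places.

0.178

Mean ȳ = (38 + 39 + 37 + 33 + 40 + 32)/6 = 36.5000
Numerator Σ_{t=1}^{4}(y_t−ȳ)(y_{t+2}−ȳ) = 9.5000
Denominator Σ(y_t−ȳ)² = 53.5000
r_2 = 9.5000 / 53.5000 = 0.178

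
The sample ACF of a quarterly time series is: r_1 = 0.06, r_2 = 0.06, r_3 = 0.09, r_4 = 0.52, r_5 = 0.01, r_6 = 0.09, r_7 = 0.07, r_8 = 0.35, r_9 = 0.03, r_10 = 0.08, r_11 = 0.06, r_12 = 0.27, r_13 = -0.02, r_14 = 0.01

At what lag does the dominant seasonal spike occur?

The largest autocorrelation is r_4 = 0.52, with weaker echoes at lags 8 (0.35) and 12 (0.27); the remaining lags stay at or below 0.09.
The dominant spike at lag 4 indicates a seasonal period of 4.

4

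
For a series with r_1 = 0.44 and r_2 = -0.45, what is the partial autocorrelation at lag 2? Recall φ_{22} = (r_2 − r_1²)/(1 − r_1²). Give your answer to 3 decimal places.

-0.798

φ_{22} = (r_2 − r_1²) / (1 − r_1²)
r_1² = (0.44)² = 0.1936
Numerator = -0.45 − 0.1936 = -0.6436; denominator = 1 − 0.1936 = 0.8064
φ_{22} = -0.6436 / 0.8064 = -0.798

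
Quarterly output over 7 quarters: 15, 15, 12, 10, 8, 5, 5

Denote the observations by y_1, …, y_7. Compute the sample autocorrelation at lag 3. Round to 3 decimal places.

-0.185

Mean ȳ = (15 + 15 + 12 + 10 + 8 + 5 + 5)/7 = 10.0000
Deviations from mean: 5.0000, 5.0000, 2.0000, 0.0000, -2.0000, -5.0000, -5.0000
Numerator Σ_{t=1}^{4}(y_t−ȳ)(y_{t+3}−ȳ) = -20.0000
Denominator Σ(y_t−ȳ)² = 108.0000
r_3 = -20.0000 / 108.0000 = -0.185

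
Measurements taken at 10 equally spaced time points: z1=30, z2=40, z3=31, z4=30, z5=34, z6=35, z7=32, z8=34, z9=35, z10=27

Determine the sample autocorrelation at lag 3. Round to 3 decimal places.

Mean z̄ = (30 + 40 + 31 + 30 + 34 + 35 + 32 + 34 + 35 + 27)/10 = 32.8000
Σ(z_t−z̄)(z_{t+3}−z̄) = (7.8400) + (8.6400) + (-3.9600) + (2.2400) + (1.4400) + (4.8400) + (4.6400) = 25.6800
Denominator Σ(z_t−z̄)² = 117.6000
r_3 = 25.6800 / 117.6000 = 0.218

0.218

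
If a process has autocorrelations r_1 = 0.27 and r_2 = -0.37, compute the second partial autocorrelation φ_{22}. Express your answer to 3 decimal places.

-0.478

φ_{22} = (r_2 − r_1²) / (1 − r_1²)
r_1² = (0.27)² = 0.0729
Numerator = -0.37 − 0.0729 = -0.4429; denominator = 1 − 0.0729 = 0.9271
φ_{22} = -0.4429 / 0.9271 = -0.478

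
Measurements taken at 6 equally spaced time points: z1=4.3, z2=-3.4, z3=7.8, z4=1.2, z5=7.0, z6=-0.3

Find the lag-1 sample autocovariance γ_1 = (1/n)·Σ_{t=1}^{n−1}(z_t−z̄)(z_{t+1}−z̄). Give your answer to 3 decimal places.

-11.332

Mean z̄ = (4.3 − 3.4 + 7.8 + 1.2 + 7.0 − 0.3)/6 = 2.7667
Deviations: 1.5333, -6.1667, 5.0333, -1.5667, 4.2333, -3.0667
Σ_{t=1}^{5}(z_t−z̄)(z_{t+1}−z̄) = -67.9944
γ_1 = -67.9944 / 6 = -11.332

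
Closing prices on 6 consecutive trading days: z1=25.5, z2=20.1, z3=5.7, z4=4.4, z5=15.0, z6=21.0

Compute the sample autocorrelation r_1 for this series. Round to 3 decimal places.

0.294

Mean z̄ = (25.5 + 20.1 + 5.7 + 4.4 + 15.0 + 21.0)/6 = 15.2833
Numerator Σ_{t=1}^{5}(z_t−z̄)(z_{t+1}−z̄) = 108.8131
Denominator Σ(z_t−z̄)² = 370.6283
r_1 = 108.8131 / 370.6283 = 0.294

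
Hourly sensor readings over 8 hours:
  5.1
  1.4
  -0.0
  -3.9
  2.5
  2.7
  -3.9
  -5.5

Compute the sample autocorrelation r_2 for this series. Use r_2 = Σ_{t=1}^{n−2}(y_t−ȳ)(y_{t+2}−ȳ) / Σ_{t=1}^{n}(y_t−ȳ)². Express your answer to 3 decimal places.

Mean ȳ = (5.1 + 1.4 − 0.0 − 3.9 + 2.5 + 2.7 − 3.9 − 5.5)/8 = -0.2000
Numerator Σ_{t=1}^{6}(y_t−ȳ)(y_{t+2}−ȳ) = -40.4100
Denominator Σ(y_t−ȳ)² = 101.8600
r_2 = -40.4100 / 101.8600 = -0.397

-0.397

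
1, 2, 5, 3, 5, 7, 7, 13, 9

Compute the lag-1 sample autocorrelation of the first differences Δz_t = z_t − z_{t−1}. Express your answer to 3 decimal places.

-0.591

First differences Δz: 1, 3, -2, 2, 2, 0, 6, -4
Mean of differences = 1.0000
Numerator Σ(Δz_t−Δz̄)(Δz_{t+1}−Δz̄) = -39.0000
Denominator Σ(Δz_t−Δz̄)² = 66.0000
r_1(Δz) = -39.0000 / 66.0000 = -0.591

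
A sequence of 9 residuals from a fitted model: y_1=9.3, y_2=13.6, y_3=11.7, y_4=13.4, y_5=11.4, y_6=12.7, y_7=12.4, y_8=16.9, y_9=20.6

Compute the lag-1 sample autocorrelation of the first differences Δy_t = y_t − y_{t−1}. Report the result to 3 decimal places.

First differences Δy: 4.3, -1.9, 1.7, -2.0, 1.3, -0.3, 4.5, 3.7
Mean of differences = 1.4125
Numerator Σ(Δy_t−Δȳ)(Δy_{t+1}−Δȳ) = -9.1464
Denominator Σ(Δy_t−Δȳ)² = 48.7488
r_1(Δy) = -9.1464 / 48.7488 = -0.188

-0.188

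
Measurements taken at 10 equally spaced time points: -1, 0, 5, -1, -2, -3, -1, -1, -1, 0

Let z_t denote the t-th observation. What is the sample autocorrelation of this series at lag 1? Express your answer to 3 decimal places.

Mean z̄ = (-1 + 0 + 5 − 1 − 2 − 3 − 1 − 1 − 1 + 0)/10 = -0.5000
Numerator Σ_{t=1}^{9}(z_t−z̄)(z_{t+1}−z̄) = 5.7500
Denominator Σ(z_t−z̄)² = 40.5000
r_1 = 5.7500 / 40.5000 = 0.142

0.142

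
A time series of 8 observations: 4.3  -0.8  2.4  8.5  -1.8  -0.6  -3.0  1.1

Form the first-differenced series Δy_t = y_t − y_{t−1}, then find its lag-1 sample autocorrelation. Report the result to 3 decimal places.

-0.425

First differences Δy: -5.1, 3.2, 6.1, -10.3, 1.2, -2.4, 4.1
Mean of differences = -0.4571
Numerator Σ(Δy_t−Δȳ)(Δy_{t+1}−Δȳ) = -85.9247
Denominator Σ(Δy_t−Δȳ)² = 202.0971
r_1(Δy) = -85.9247 / 202.0971 = -0.425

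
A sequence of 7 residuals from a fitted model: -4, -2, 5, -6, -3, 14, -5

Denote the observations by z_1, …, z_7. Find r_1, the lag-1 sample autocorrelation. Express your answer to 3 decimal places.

-0.402

Mean z̄ = (-4 − 2 + 5 − 6 − 3 + 14 − 5)/7 = -0.1429
Deviations from mean: -3.8571, -1.8571, 5.1429, -5.8571, -2.8571, 14.1429, -4.8571
Numerator Σ_{t=1}^{6}(z_t−z̄)(z_{t+1}−z̄) = -124.8776
Denominator Σ(z_t−z̄)² = 310.8571
r_1 = -124.8776 / 310.8571 = -0.402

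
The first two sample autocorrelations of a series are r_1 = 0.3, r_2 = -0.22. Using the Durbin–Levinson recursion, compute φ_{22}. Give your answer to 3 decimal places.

-0.341

φ_{22} = (r_2 − r_1²) / (1 − r_1²)
r_1² = (0.3)² = 0.09
Numerator = -0.22 − 0.0900 = -0.3100; denominator = 1 − 0.0900 = 0.9100
φ_{22} = -0.3100 / 0.9100 = -0.341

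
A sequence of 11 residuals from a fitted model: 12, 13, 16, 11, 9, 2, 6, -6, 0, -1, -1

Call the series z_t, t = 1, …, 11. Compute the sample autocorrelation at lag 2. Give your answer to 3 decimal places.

Mean z̄ = (12 + 13 + 16 + 11 + 9 + 2 + 6 − 6 + 0 − 1 − 1)/11 = 5.5455
Numerator Σ_{t=1}^{9}(z_t−z̄)(z_{t+2}−z̄) = 276.7686
Denominator Σ(z_t−z̄)² = 510.7273
r_2 = 276.7686 / 510.7273 = 0.542

0.542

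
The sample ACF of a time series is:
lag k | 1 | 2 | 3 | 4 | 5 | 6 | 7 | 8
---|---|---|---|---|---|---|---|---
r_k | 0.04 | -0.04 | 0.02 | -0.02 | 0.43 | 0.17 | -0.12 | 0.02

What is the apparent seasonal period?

The largest autocorrelation is r_5 = 0.43; the remaining lags stay at or below 0.17.
The dominant spike at lag 5 indicates a seasonal period of 5.

5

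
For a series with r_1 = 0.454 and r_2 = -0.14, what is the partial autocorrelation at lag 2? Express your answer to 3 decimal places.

-0.436

φ_{22} = (r_2 − r_1²) / (1 − r_1²)
r_1² = (0.454)² = 0.206116
Numerator = -0.14 − 0.2061 = -0.3461; denominator = 1 − 0.2061 = 0.7939
φ_{22} = -0.3461 / 0.7939 = -0.436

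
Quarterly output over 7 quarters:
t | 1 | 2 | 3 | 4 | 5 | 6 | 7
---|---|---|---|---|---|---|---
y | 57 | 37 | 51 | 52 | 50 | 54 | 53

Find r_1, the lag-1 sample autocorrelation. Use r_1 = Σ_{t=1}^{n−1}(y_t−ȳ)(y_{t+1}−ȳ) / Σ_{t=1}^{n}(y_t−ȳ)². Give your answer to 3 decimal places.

-0.354

Mean ȳ = (57 + 37 + 51 + 52 + 50 + 54 + 53)/7 = 50.5714
Deviations from mean: 6.4286, -13.5714, 0.4286, 1.4286, -0.5714, 3.4286, 2.4286
Σ(y_t−ȳ)(y_{t+1}−ȳ) = (-87.2449) + (-5.8163) + (0.6122) + (-0.8163) + (-1.9592) + (8.3265) = -86.8980
Denominator Σ(y_t−ȳ)² = 245.7143
r_1 = -86.8980 / 245.7143 = -0.354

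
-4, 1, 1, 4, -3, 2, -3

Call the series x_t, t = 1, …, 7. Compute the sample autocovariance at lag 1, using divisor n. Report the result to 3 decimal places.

-3.093

Mean x̄ = (-4 + 1 + 1 + 4 − 3 + 2 − 3)/7 = -0.2857
Σ_{t=1}^{6}(x_t−x̄)(x_{t+1}−x̄) = -21.6531
γ_1 = -21.6531 / 7 = -3.093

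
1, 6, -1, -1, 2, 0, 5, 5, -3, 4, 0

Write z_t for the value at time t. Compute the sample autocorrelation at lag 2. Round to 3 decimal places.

-0.122

Mean z̄ = (1 + 6 − 1 − 1 + 2 + 0 + 5 + 5 − 3 + 4 + 0)/11 = 1.6364
Numerator Σ_{t=1}^{9}(z_t−z̄)(z_{t+2}−z̄) = -10.8099
Denominator Σ(z_t−z̄)² = 88.5455
r_2 = -10.8099 / 88.5455 = -0.122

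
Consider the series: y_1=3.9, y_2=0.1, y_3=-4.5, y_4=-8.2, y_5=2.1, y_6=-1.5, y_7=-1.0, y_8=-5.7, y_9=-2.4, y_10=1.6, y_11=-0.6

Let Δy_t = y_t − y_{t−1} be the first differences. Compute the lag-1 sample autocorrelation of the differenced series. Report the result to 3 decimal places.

-0.252

First differences Δy: -3.8, -4.6, -3.7, 10.3, -3.6, 0.5, -4.7, 3.3, 4.0, -2.2
Mean of differences = -0.4500
Numerator Σ(Δy_t−Δȳ)(Δy_{t+1}−Δȳ) = -55.4775
Denominator Σ(Δy_t−Δȳ)² = 220.3850
r_1(Δy) = -55.4775 / 220.3850 = -0.252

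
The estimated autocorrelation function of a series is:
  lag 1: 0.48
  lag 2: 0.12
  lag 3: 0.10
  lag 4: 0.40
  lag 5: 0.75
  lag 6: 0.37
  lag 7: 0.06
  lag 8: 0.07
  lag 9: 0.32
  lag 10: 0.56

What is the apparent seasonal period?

5

The largest autocorrelation is r_5 = 0.75, with a weaker echo at lag 10 (0.56); the remaining lags stay at or below 0.48. The elevated value at lag 1 (0.48), dropping to 0.12 at lag 2, reflects decaying short-term dependence rather than seasonality.
The dominant spike at lag 5 indicates a seasonal period of 5.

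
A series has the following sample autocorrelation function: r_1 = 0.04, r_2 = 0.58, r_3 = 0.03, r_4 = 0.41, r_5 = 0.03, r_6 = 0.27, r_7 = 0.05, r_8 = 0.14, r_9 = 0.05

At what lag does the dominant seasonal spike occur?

The largest autocorrelation is r_2 = 0.58, with weaker echoes at lags 4 (0.41) and 6 (0.27); the remaining lags stay at or below 0.14.
The dominant spike at lag 2 indicates a seasonal period of 2.

2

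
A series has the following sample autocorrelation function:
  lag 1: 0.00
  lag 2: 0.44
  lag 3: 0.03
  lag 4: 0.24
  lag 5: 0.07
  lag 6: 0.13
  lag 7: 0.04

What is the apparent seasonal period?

The largest autocorrelation is r_2 = 0.44, with a weaker echo at lag 4 (0.24); the remaining lags stay at or below 0.13.
The dominant spike at lag 2 indicates a seasonal period of 2.

2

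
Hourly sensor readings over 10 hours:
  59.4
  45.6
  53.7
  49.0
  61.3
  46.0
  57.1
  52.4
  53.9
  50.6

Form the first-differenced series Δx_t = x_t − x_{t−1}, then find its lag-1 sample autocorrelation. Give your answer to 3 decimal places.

First differences Δx: -13.8, 8.1, -4.7, 12.3, -15.3, 11.1, -4.7, 1.5, -3.3
Mean of differences = -0.9778
Numerator Σ(Δx_t−Δx̄)(Δx_{t+1}−Δx̄) = -622.6905
Denominator Σ(Δx_t−Δx̄)² = 813.3556
r_1(Δx) = -622.6905 / 813.3556 = -0.766

-0.766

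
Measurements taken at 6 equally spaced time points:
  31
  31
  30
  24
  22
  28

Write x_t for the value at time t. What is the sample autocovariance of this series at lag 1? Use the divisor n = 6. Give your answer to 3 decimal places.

4.870

Mean x̄ = (31 + 31 + 30 + 24 + 22 + 28)/6 = 27.6667
Deviations: 3.3333, 3.3333, 2.3333, -3.6667, -5.6667, 0.3333
Σ_{t=1}^{5}(x_t−x̄)(x_{t+1}−x̄) = 29.2222
γ_1 = 29.2222 / 6 = 4.870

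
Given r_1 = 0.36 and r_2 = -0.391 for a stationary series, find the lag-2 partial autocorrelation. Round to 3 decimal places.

-0.598

φ_{22} = (r_2 − r_1²) / (1 − r_1²)
r_1² = (0.36)² = 0.1296
Numerator = -0.391 − 0.1296 = -0.5206; denominator = 1 − 0.1296 = 0.8704
φ_{22} = -0.5206 / 0.8704 = -0.598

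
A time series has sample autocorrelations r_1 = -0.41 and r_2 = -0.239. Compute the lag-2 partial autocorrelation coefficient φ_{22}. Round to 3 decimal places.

-0.489

φ_{22} = (r_2 − r_1²) / (1 − r_1²)
r_1² = (-0.41)² = 0.1681
Numerator = -0.239 − 0.1681 = -0.4071; denominator = 1 − 0.1681 = 0.8319
φ_{22} = -0.4071 / 0.8319 = -0.489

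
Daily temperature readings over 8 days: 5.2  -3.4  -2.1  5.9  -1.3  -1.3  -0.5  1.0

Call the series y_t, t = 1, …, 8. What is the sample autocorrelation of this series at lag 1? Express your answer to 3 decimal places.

Mean ȳ = (5.2 − 3.4 − 2.1 + 5.9 − 1.3 − 1.3 − 0.5 + 1.0)/8 = 0.4375
Deviations from mean: 4.7625, -3.8375, -2.5375, 5.4625, -1.7375, -1.7375, -0.9375, 0.5625
Σ(y_t−ȳ)(y_{t+1}−ȳ) = (-18.2761) + (9.7377) + (-13.8611) + (-9.4911) + (3.0189) + (1.6289) + (-0.5273) = -27.7702
Denominator Σ(y_t−ȳ)² = 80.9188
r_1 = -27.7702 / 80.9188 = -0.343

-0.343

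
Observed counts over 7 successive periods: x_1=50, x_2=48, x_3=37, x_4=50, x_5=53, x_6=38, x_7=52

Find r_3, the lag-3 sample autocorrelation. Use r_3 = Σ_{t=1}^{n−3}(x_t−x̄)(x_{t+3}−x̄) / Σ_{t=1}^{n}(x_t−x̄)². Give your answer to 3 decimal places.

Mean x̄ = (50 + 48 + 37 + 50 + 53 + 38 + 52)/7 = 46.8571
Deviations from mean: 3.1429, 1.1429, -9.8571, 3.1429, 6.1429, -8.8571, 5.1429
Numerator Σ_{t=1}^{4}(x_t−x̄)(x_{t+3}−x̄) = 120.3673
Denominator Σ(x_t−x̄)² = 260.8571
r_3 = 120.3673 / 260.8571 = 0.461

0.461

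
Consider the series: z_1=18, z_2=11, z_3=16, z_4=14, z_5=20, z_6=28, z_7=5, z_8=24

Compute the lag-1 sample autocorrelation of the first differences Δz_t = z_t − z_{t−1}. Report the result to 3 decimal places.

First differences Δz: -7, 5, -2, 6, 8, -23, 19
Mean of differences = 0.8571
Numerator Σ(Δz_t−Δz̄)(Δz_{t+1}−Δz̄) = -625.5918
Denominator Σ(Δz_t−Δz̄)² = 1062.8571
r_1(Δz) = -625.5918 / 1062.8571 = -0.589

-0.589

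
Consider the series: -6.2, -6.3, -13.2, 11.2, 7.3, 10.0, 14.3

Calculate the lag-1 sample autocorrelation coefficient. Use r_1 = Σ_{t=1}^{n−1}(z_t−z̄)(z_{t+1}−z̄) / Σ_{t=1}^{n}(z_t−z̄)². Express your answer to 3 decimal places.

0.352

Mean z̄ = (-6.2 − 6.3 − 13.2 + 11.2 + 7.3 + 10.0 + 14.3)/7 = 2.4429
Deviations from mean: -8.6429, -8.7429, -15.6429, 8.7571, 4.8571, 7.5571, 11.8571
Σ(z_t−z̄)(z_{t+1}−z̄) = (75.5633) + (136.7633) + (-136.9867) + (42.5347) + (36.7061) + (89.6061) = 244.1867
Denominator Σ(z_t−z̄)² = 693.8171
r_1 = 244.1867 / 693.8171 = 0.352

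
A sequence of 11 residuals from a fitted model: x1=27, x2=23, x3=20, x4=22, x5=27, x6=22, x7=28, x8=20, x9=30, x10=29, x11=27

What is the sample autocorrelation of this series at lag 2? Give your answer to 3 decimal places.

0.157

Mean x̄ = (27 + 23 + 20 + 22 + 27 + 22 + 28 + 20 + 30 + 29 + 27)/11 = 25.0000
Numerator Σ_{t=1}^{9}(x_t−x̄)(x_{t+2}−x̄) = 21.0000
Denominator Σ(x_t−x̄)² = 134.0000
r_2 = 21.0000 / 134.0000 = 0.157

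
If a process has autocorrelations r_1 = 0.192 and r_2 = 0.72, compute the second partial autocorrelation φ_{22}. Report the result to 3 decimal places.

φ_{22} = (r_2 − r_1²) / (1 − r_1²)
r_1² = (0.192)² = 0.036864
Numerator = 0.72 − 0.0369 = 0.6831; denominator = 1 − 0.0369 = 0.9631
φ_{22} = 0.6831 / 0.9631 = 0.709

0.709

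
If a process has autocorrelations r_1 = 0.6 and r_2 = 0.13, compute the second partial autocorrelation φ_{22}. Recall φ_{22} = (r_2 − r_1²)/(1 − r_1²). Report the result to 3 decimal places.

φ_{22} = (r_2 − r_1²) / (1 − r_1²)
r_1² = (0.6)² = 0.36
Numerator = 0.13 − 0.3600 = -0.2300; denominator = 1 − 0.3600 = 0.6400
φ_{22} = -0.2300 / 0.6400 = -0.359

-0.359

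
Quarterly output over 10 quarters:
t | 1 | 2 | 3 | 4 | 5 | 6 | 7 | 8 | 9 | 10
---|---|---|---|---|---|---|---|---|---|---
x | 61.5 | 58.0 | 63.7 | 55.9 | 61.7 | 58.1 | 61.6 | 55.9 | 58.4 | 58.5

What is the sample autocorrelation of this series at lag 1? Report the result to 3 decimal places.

Mean x̄ = (61.5 + 58.0 + 63.7 + 55.9 + 61.7 + 58.1 + 61.6 + 55.9 + 58.4 + 58.5)/10 = 59.3300
Numerator Σ_{t=1}^{9}(x_t−x̄)(x_{t+1}−x̄) = -41.3479
Denominator Σ(x_t−x̄)² = 62.9410
r_1 = -41.3479 / 62.9410 = -0.657

-0.657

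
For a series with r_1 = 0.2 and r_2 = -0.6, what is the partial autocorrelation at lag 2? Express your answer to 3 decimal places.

-0.667

φ_{22} = (r_2 − r_1²) / (1 − r_1²)
r_1² = (0.2)² = 0.04
Numerator = -0.6 − 0.0400 = -0.6400; denominator = 1 − 0.0400 = 0.9600
φ_{22} = -0.6400 / 0.9600 = -0.667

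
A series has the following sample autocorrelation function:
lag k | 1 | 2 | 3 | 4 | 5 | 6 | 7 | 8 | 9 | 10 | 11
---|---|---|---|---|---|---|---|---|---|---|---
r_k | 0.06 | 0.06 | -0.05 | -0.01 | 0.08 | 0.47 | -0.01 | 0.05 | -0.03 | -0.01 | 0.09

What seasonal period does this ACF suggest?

The largest autocorrelation is r_6 = 0.47; the remaining lags stay at or below 0.09.
The dominant spike at lag 6 indicates a seasonal period of 6.

6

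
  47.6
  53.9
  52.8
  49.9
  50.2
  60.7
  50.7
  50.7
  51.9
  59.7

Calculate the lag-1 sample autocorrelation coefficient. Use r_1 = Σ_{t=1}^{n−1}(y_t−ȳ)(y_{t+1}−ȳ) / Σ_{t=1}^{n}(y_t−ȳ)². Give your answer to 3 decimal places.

Mean ȳ = (47.6 + 53.9 + 52.8 + 49.9 + 50.2 + 60.7 + 50.7 + 50.7 + 51.9 + 59.7)/10 = 52.8100
Numerator Σ_{t=1}^{9}(y_t−ȳ)(y_{t+1}−ȳ) = -35.2041
Denominator Σ(y_t−ȳ)² = 163.0690
r_1 = -35.2041 / 163.0690 = -0.216

-0.216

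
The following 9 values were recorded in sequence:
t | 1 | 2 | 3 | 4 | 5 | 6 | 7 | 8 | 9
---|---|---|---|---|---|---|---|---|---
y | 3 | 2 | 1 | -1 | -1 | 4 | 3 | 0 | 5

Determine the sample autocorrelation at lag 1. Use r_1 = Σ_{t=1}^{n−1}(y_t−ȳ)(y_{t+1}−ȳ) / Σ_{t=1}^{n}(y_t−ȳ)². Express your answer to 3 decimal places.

-0.037

Mean ȳ = (3 + 2 + 1 − 1 − 1 + 4 + 3 + 0 + 5)/9 = 1.7778
Numerator Σ_{t=1}^{8}(y_t−ȳ)(y_{t+1}−ȳ) = -1.3827
Denominator Σ(y_t−ȳ)² = 37.5556
r_1 = -1.3827 / 37.5556 = -0.037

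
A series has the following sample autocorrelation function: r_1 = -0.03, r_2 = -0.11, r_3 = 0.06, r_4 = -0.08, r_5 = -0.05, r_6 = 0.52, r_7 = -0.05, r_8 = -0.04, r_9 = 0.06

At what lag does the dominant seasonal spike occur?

6

The largest autocorrelation is r_6 = 0.52; the remaining lags stay at or below 0.06.
The dominant spike at lag 6 indicates a seasonal period of 6.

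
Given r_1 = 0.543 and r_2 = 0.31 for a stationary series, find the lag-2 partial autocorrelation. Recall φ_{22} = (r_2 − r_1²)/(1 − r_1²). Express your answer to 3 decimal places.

φ_{22} = (r_2 − r_1²) / (1 − r_1²)
r_1² = (0.543)² = 0.294849
Numerator = 0.31 − 0.2948 = 0.0152; denominator = 1 − 0.2948 = 0.7052
φ_{22} = 0.0152 / 0.7052 = 0.021

0.021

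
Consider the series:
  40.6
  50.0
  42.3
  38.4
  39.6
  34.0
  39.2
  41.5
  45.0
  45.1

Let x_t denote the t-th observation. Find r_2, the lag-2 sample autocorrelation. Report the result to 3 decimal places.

Mean x̄ = (40.6 + 50.0 + 42.3 + 38.4 + 39.6 + 34.0 + 39.2 + 41.5 + 45.0 + 45.1)/10 = 41.5700
Numerator Σ_{t=1}^{8}(x_t−x̄)(x_{t+2}−x̄) = -8.0498
Denominator Σ(x_t−x̄)² = 173.6210
r_2 = -8.0498 / 173.6210 = -0.046

-0.046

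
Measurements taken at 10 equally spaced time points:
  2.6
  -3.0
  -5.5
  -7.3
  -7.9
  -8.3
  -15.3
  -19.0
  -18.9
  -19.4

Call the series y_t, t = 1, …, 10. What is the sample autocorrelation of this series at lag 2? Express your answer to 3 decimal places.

0.374

Mean ȳ = (2.6 − 3.0 − 5.5 − 7.3 − 7.9 − 8.3 − 15.3 − 19.0 − 18.9 − 19.4)/10 = -10.2000
Numerator Σ_{t=1}^{8}(y_t−ȳ)(y_{t+2}−ȳ) = 194.2400
Denominator Σ(y_t−ȳ)² = 518.8600
r_2 = 194.2400 / 518.8600 = 0.374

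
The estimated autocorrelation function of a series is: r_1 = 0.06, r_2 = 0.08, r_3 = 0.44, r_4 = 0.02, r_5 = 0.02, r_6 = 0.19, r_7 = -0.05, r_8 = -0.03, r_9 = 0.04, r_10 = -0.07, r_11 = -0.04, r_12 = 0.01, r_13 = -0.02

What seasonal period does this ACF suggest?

3

The largest autocorrelation is r_3 = 0.44, with a weaker echo at lag 6 (0.19); the remaining lags stay at or below 0.08.
The dominant spike at lag 3 indicates a seasonal period of 3.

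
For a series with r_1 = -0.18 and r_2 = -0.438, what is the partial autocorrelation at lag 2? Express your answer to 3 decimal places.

-0.486

φ_{22} = (r_2 − r_1²) / (1 − r_1²)
r_1² = (-0.18)² = 0.0324
Numerator = -0.438 − 0.0324 = -0.4704; denominator = 1 − 0.0324 = 0.9676
φ_{22} = -0.4704 / 0.9676 = -0.486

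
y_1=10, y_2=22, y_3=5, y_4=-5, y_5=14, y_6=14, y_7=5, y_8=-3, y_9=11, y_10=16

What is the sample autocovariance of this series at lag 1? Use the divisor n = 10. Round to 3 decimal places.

-1.091

Mean ȳ = (10 + 22 + 5 − 5 + 14 + 14 + 5 − 3 + 11 + 16)/10 = 8.9000
Σ_{t=1}^{9}(y_t−ȳ)(y_{t+1}−ȳ) = -10.9100
γ_1 = -10.9100 / 10 = -1.091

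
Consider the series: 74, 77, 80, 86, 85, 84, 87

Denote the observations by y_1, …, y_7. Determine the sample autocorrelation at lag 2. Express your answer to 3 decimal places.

Mean ȳ = (74 + 77 + 80 + 86 + 85 + 84 + 87)/7 = 81.8571
Σ(y_t−ȳ)(y_{t+2}−ȳ) = (14.5918) + (-20.1224) + (-5.8367) + (8.8776) + (16.1633) = 13.6735
Denominator Σ(y_t−ȳ)² = 146.8571
r_2 = 13.6735 / 146.8571 = 0.093

0.093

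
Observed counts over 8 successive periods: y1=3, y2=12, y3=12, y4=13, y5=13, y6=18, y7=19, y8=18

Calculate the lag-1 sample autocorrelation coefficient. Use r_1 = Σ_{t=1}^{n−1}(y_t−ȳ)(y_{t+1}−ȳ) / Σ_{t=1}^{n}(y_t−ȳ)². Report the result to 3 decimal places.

0.356

Mean ȳ = (3 + 12 + 12 + 13 + 13 + 18 + 19 + 18)/8 = 13.5000
Σ(y_t−ȳ)(y_{t+1}−ȳ) = (15.7500) + (2.2500) + (0.7500) + (0.2500) + (-2.2500) + (24.7500) + (24.7500) = 66.2500
Denominator Σ(y_t−ȳ)² = 186.0000
r_1 = 66.2500 / 186.0000 = 0.356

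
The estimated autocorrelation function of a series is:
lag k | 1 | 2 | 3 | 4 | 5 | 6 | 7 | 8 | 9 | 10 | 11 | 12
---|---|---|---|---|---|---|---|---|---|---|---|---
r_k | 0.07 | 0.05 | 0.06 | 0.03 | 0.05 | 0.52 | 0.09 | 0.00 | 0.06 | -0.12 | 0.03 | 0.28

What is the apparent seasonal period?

The largest autocorrelation is r_6 = 0.52, with a weaker echo at lag 12 (0.28); the remaining lags stay at or below 0.09.
The dominant spike at lag 6 indicates a seasonal period of 6.

6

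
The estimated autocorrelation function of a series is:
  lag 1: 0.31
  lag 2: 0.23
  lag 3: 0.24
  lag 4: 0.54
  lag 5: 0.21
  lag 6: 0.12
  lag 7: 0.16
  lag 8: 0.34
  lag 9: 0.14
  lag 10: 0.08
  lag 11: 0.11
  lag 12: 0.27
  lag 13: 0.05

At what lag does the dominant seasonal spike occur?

4

The largest autocorrelation is r_4 = 0.54, with a weaker echo at lag 8 (0.34); the remaining lags stay at or below 0.31. The elevated value at lag 1 (0.31), dropping to 0.23 at lag 2, reflects decaying short-term dependence rather than seasonality.
The dominant spike at lag 4 indicates a seasonal period of 4.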